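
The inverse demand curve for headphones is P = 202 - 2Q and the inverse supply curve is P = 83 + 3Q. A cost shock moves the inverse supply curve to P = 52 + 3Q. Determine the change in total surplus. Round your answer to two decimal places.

Initial equilibrium: Q_0 = 23.8, P_0 = 154.4; CS_0 = (1/2)(23.8)(47.6) = 566.44, PS_0 = (1/2)(23.8)(71.4) = 849.66.
New equilibrium: 202 - 2Q = 52 + 3Q gives Q_1 = 30, P_1 = 142; CS_1 = 900, PS_1 = 1350.
Change in total surplus = (900 + 1350) - (566.44 + 849.66) = 833.9.

833.90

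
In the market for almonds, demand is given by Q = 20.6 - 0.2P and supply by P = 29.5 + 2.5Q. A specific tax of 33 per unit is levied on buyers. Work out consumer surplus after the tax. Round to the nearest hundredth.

72.90

Rewriting demand in inverse form: P = 103 - 5Q.
Pre-tax equilibrium: 103 - 5Q = 29.5 + 2.5Q gives Q* = 9.8, P* = 54.
A tax on buyers shifts demand down by 33: (103 - 33) - 5Q = 29.5 + 2.5Q, so Q_t = 5.4. Buyers pay P_b = 76; sellers receive P_s = P_b - 33 = 43.
Consumer surplus is the triangle under demand above P_b: (1/2)(5.4)(103 - 76) = 72.9.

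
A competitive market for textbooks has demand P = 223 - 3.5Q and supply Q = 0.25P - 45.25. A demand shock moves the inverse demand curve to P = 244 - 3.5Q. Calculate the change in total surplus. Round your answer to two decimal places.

147.00

Rewriting supply in inverse form: P = 181 + 4Q.
Initial equilibrium: Q_0 = 5.6, P_0 = 203.4; CS_0 = (1/2)(5.6)(19.6) = 54.88, PS_0 = (1/2)(5.6)(22.4) = 62.72.
New equilibrium: 244 - 3.5Q = 181 + 4Q gives Q_1 = 8.4, P_1 = 214.6; CS_1 = 123.48, PS_1 = 141.12.
Change in total surplus = (123.48 + 141.12) - (54.88 + 62.72) = 147.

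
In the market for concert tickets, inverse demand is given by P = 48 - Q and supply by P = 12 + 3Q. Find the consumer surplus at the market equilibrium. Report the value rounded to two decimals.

40.50

Set 48 - Q = 12 + 3Q, which gives 36 = 4Q, so Q* = 9 and P* = 48 - (9) = 39.
CS is the area between the demand curve and P* from 0 to Q*: (1/2)(9)(9) = 40.5.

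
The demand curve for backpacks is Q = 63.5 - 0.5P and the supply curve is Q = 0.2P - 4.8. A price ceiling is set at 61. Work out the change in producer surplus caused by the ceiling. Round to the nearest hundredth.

Rewriting demand in inverse form: P = 127 - 2Q.
Rewriting supply in inverse form: P = 24 + 5Q.
Free-market equilibrium: 127 - 2Q = 24 + 5Q gives Q* = 14.7143, P* = 97.5714.
At the ceiling price 61, quantity supplied is (61 - 24)/5 = 7.4; supply is the short side, so Q = 7.4 trades at P = 61.
PS goes from (1/2)(14.7143)(73.5714) = 541.2755 to 136.9 (computed as (61 - 24)(7.4) - (1/2)(5)(7.4)^2), a change of -404.3755.

-404.38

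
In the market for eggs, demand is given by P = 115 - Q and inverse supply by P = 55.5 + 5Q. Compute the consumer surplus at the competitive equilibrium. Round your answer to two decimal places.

Set 115 - Q = 55.5 + 5Q, which gives 59.5 = 6Q, so Q* = 9.9167 and P* = 115 - (9.9167) = 105.0833.
The demand choke price is 115, so CS = (1/2)(Q*)(115 - P*) = (1/2)(9.9167)(9.9167) = 49.1701.

49.17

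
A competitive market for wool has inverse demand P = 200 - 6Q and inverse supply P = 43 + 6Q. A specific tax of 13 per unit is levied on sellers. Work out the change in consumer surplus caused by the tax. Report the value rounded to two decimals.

Without the tax, 200 - 6Q = 43 + 6Q so Q* = 13.0833 and P* = 121.5.
With the tax, sellers need 13 more per unit: 200 - 6Q = 43 + 6Q + 13, so Q_t = 12. Buyers pay P_b = 128; sellers receive P_s = P_b - 13 = 115.
Consumers lose the trapezoid between P* and P_b out to Q_t plus the triangle from Q_t to Q*: change in CS = 432 - 513.5208 = -81.5208.

-81.52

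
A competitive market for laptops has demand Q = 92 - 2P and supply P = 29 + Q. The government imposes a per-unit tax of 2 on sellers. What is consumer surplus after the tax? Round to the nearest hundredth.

Rewriting demand in inverse form: P = 46 - 0.5Q.
Pre-tax equilibrium: 46 - 0.5Q = 29 + Q gives Q* = 11.3333, P* = 40.3333.
A tax on sellers shifts supply up by 2: 46 - 0.5Q = 29 + Q + 2, so Q_t = 10. Buyers pay P_b = 41; sellers receive P_s = P_b - 2 = 39.
Consumer surplus is the triangle under demand above P_b: (1/2)(10)(46 - 41) = 25.

25.00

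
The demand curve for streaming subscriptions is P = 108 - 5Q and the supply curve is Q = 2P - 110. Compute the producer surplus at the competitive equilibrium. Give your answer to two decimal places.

Rewriting supply in inverse form: P = 55 + 0.5Q.
Equilibrium: 108 - 5Q = 55 + 0.5Q, so Q* = 9.6364 and P* = 59.8182.
Producer surplus is the triangle above supply below P*: (1/2)(9.6364)(59.8182 - 55) = (1/2)(9.6364)(4.8182) = 23.2149.

23.21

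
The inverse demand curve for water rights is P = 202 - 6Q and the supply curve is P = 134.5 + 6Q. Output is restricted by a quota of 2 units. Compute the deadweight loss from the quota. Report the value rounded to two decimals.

78.84

Without the quota, 202 - 6Q = 134.5 + 6Q gives Q* = 5.625.
At Q = 2 the demand price is 202 - 6(2) = 190 and the supply price is 134.5 + 6(2) = 146.5.
Deadweight loss is the triangle between the curves from 2 to 5.625: (1/2)(190 - 146.5)(5.625 - 2) = 78.8438.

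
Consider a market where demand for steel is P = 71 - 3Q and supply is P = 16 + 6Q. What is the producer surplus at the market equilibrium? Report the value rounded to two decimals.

Equilibrium: 71 - 3Q = 16 + 6Q, so Q* = 6.1111 and P* = 52.6667.
Producer surplus is the triangle above supply below P*: (1/2)(6.1111)(52.6667 - 16) = (1/2)(6.1111)(36.6667) = 112.037.

112.04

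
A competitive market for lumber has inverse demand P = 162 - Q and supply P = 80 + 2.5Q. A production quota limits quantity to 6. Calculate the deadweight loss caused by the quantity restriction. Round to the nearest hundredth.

Without the quota, 162 - Q = 80 + 2.5Q gives Q* = 23.4286.
At Q = 6 the demand price is 162 - (6) = 156 and the supply price is 80 + 2.5(6) = 95.
Deadweight loss is the triangle between the curves from 6 to 23.4286: (1/2)(156 - 95)(23.4286 - 6) = 531.5714.

531.57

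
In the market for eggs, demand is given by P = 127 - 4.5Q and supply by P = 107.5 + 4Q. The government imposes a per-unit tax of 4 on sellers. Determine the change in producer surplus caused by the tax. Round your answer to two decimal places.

-3.88

Pre-tax equilibrium: 127 - 4.5Q = 107.5 + 4Q gives Q* = 2.2941, P* = 116.6765.
With the tax, sellers need 4 more per unit: 127 - 4.5Q = 107.5 + 4Q + 4, so Q_t = 1.8235. Buyers pay P_b = 118.7941; sellers receive P_s = P_b - 4 = 114.7941.
Producers lose the trapezoid between P_s and P* out to Q_t plus the triangle from Q_t to Q*: change in PS = 6.6505 - 10.526 = -3.8754.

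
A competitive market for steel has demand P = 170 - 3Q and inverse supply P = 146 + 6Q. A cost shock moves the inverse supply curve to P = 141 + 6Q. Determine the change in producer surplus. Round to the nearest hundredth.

9.81

Initial equilibrium: Q_0 = 2.6667, P_0 = 162; CS_0 = (1/2)(2.6667)(8) = 10.6667, PS_0 = (1/2)(2.6667)(16) = 21.3333.
New equilibrium: 170 - 3Q = 141 + 6Q gives Q_1 = 3.2222, P_1 = 160.3333; CS_1 = 15.5741, PS_1 = 31.1481.
Change in producer surplus = 31.1481 - 21.3333 = 9.8148.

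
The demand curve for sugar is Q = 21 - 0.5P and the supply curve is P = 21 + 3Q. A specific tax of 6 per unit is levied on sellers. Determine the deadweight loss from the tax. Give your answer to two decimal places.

Rewriting demand in inverse form: P = 42 - 2Q.
Pre-tax equilibrium: 42 - 2Q = 21 + 3Q gives Q* = 4.2, P* = 33.6.
With the tax, sellers need 6 more per unit: 42 - 2Q = 21 + 3Q + 6, so Q_t = 3. Buyers pay P_b = 36; sellers receive P_s = P_b - 6 = 30.
Deadweight loss is the triangle between the curves from Q_t to Q*: (1/2)(4.2 - 3)(6) = 3.6.

3.60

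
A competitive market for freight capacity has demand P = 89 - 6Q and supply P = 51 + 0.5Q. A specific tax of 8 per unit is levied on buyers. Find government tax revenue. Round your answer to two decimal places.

36.92

Pre-tax equilibrium: 89 - 6Q = 51 + 0.5Q gives Q* = 5.8462, P* = 53.9231.
A tax on buyers shifts demand down by 8: (89 - 8) - 6Q = 51 + 0.5Q, so Q_t = 4.6154. Buyers pay P_b = 61.3077; sellers receive P_s = P_b - 8 = 53.3077.
Revenue is the tax times quantity traded: 8 x 4.6154 = 36.9231.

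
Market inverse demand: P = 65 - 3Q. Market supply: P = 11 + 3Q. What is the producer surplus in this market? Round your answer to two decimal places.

121.50

Setting demand equal to supply, 54 = 6Q, so Q* = 9 and P* = 38.
Producer surplus is the triangle above supply below P*: (1/2)(9)(38 - 11) = (1/2)(9)(27) = 121.5.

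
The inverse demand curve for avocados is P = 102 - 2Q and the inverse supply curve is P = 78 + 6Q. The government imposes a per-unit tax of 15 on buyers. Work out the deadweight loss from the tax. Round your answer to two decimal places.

14.06

Pre-tax equilibrium: 102 - 2Q = 78 + 6Q gives Q* = 3, P* = 96.
A tax on buyers shifts demand down by 15: (102 - 15) - 2Q = 78 + 6Q, so Q_t = 1.125. Buyers pay P_b = 99.75; sellers receive P_s = P_b - 15 = 84.75.
Deadweight loss is the triangle between the curves from Q_t to Q*: (1/2)(3 - 1.125)(15) = 14.0625.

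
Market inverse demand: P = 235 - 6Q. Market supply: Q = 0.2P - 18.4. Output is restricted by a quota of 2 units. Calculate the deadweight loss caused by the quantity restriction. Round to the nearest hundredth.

665.50

Rewriting supply in inverse form: P = 92 + 5Q.
Without the quota, 235 - 6Q = 92 + 5Q gives Q* = 13.
At Q = 2 the demand price is 235 - 6(2) = 223 and the supply price is 92 + 5(2) = 102.
Deadweight loss is the triangle between the curves from 2 to 13: (1/2)(223 - 102)(13 - 2) = 665.5.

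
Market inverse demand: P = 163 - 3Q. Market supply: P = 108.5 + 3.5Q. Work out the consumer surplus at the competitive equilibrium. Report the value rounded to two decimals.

Setting demand equal to supply, 54.5 = 6.5Q, so Q* = 8.3846 and P* = 137.8462.
The demand choke price is 163, so CS = (1/2)(Q*)(163 - P*) = (1/2)(8.3846)(25.1538) = 105.4527.

105.45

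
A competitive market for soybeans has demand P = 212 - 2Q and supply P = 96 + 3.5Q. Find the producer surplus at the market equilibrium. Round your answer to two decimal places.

778.45

Equilibrium: 212 - 2Q = 96 + 3.5Q, so Q* = 21.0909 and P* = 169.8182.
PS is the area between P* and the supply curve from 0 to Q*: (1/2)(21.0909)(73.8182) = 778.4463.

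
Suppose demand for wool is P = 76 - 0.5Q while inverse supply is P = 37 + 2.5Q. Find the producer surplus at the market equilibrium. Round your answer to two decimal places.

Setting demand equal to supply, 39 = 3Q, so Q* = 13 and P* = 69.5.
Producer surplus is the triangle above supply below P*: (1/2)(13)(69.5 - 37) = (1/2)(13)(32.5) = 211.25.

211.25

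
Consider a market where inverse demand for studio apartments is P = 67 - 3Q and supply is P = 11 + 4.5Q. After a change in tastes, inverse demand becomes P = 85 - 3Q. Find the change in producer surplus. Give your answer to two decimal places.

Initial equilibrium: Q_0 = 7.4667, P_0 = 44.6; CS_0 = (1/2)(7.4667)(22.4) = 83.6267, PS_0 = (1/2)(7.4667)(33.6) = 125.44.
New equilibrium: 85 - 3Q = 11 + 4.5Q gives Q_1 = 9.8667, P_1 = 55.4; CS_1 = 146.0267, PS_1 = 219.04.
Change in producer surplus = 219.04 - 125.44 = 93.6.

93.60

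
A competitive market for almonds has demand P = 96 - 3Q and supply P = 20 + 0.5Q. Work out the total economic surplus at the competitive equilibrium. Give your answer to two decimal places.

825.14

Setting demand equal to supply, 76 = 3.5Q, so Q* = 21.7143 and P* = 30.8571.
Total surplus is the full triangle between the curves from 0 to Q*: (1/2)(21.7143)(96 - 20) = 825.1429.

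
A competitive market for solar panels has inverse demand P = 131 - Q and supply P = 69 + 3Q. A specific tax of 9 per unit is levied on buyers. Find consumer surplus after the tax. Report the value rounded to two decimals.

87.78

Pre-tax equilibrium: 131 - Q = 69 + 3Q gives Q* = 15.5, P* = 115.5.
With the tax, buyers' net willingness to pay falls by 9: (131 - 9) - Q = 69 + 3Q, so Q_t = 13.25. Buyers pay P_b = 117.75; sellers receive P_s = P_b - 9 = 108.75.
Consumer surplus is the triangle under demand above P_b: (1/2)(13.25)(131 - 117.75) = 87.7812.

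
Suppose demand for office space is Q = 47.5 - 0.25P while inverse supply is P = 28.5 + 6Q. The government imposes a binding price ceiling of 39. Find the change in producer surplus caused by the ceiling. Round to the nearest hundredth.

Rewriting demand in inverse form: P = 190 - 4Q.
Free-market equilibrium: 190 - 4Q = 28.5 + 6Q gives Q* = 16.15, P* = 125.4.
At P = 39, sellers supply (39 - 28.5)/6 = 1.75 while buyers want more, so the quantity traded is 1.75 at price 39.
PS goes from (1/2)(16.15)(96.9) = 782.4675 to 9.1875 (computed as (39 - 28.5)(1.75) - (1/2)(6)(1.75)^2), a change of -773.28.

-773.28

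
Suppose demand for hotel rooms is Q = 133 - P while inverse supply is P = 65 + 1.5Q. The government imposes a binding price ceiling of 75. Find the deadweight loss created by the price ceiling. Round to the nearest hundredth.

527.02

Rewriting demand in inverse form: P = 133 - Q.
Free-market equilibrium: 133 - Q = 65 + 1.5Q gives Q* = 27.2, P* = 105.8.
At the ceiling price 75, quantity supplied is (75 - 65)/1.5 = 6.6667; supply is the short side, so Q = 6.6667 trades at P = 75.
At Q = 6.6667 the demand price is 126.3333 and the supply price is 75. Deadweight loss is the triangle between the curves from 6.6667 to 27.2: (1/2)(126.3333 - 75)(27.2 - 6.6667) = 527.0222.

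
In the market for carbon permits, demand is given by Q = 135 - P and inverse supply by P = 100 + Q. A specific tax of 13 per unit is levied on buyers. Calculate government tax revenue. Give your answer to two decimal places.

Rewriting demand in inverse form: P = 135 - Q.
Pre-tax equilibrium: 135 - Q = 100 + Q gives Q* = 17.5, P* = 117.5.
A tax on buyers shifts demand down by 13: (135 - 13) - Q = 100 + Q, so Q_t = 11. Buyers pay P_b = 124; sellers receive P_s = P_b - 13 = 111.
Tax revenue = t x Q_t = 13 x 11 = 143.

143.00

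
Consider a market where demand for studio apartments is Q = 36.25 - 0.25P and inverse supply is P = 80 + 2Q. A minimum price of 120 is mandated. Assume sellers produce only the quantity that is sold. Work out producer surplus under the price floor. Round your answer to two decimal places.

210.94

Rewriting demand in inverse form: P = 145 - 4Q.
Free-market equilibrium: 145 - 4Q = 80 + 2Q gives Q* = 10.8333, P* = 101.6667.
At the floor price 120, quantity demanded is (145 - 120)/4 = 6.25; demand is the short side, so Q = 6.25 trades at P = 120.
The supply price at Q = 6.25 is 92.5. PS is the trapezoid between 120 and supply over [0, 6.25]: (1/2)[(120 - 80) + (120 - 92.5)](6.25) = 210.9375.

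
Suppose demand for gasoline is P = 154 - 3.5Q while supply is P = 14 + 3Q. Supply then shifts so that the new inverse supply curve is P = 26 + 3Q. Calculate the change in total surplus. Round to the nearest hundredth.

Initial equilibrium: Q_0 = 21.5385, P_0 = 78.6154; CS_0 = (1/2)(21.5385)(75.3846) = 811.8343, PS_0 = (1/2)(21.5385)(64.6154) = 695.858.
New equilibrium: 154 - 3.5Q = 26 + 3Q gives Q_1 = 19.6923, P_1 = 85.0769; CS_1 = 678.6272, PS_1 = 581.6805.
Change in total surplus = (678.6272 + 581.6805) - (811.8343 + 695.858) = -247.3846.

-247.38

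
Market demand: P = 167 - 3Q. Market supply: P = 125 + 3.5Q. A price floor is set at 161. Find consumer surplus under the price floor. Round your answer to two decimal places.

Without the control, 167 - 3Q = 125 + 3.5Q so Q* = 6.4615 and P* = 147.6154.
At P = 161, buyers demand (167 - 161)/3 = 2 while sellers would supply more, so the quantity traded is 2 at price 161.
CS is the triangle under demand above 161: (1/2)(2)(167 - 161) = 6.

6.00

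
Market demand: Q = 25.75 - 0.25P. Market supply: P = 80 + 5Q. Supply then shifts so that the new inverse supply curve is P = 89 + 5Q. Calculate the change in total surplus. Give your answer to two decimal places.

Rewriting demand in inverse form: P = 103 - 4Q.
Initial equilibrium: Q_0 = 2.5556, P_0 = 92.7778; CS_0 = (1/2)(2.5556)(10.2222) = 13.0617, PS_0 = (1/2)(2.5556)(12.7778) = 16.3272.
New equilibrium: 103 - 4Q = 89 + 5Q gives Q_1 = 1.5556, P_1 = 96.7778; CS_1 = 4.8395, PS_1 = 6.0494.
Change in total surplus = (4.8395 + 6.0494) - (13.0617 + 16.3272) = -18.5.

-18.50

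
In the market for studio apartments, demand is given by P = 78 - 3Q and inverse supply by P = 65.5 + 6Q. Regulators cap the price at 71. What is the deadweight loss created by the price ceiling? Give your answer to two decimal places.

Free-market equilibrium: 78 - 3Q = 65.5 + 6Q gives Q* = 1.3889, P* = 73.8333.
At the ceiling price 71, quantity supplied is (71 - 65.5)/6 = 0.9167; supply is the short side, so Q = 0.9167 trades at P = 71.
At Q = 0.9167 the demand price is 75.25 and the supply price is 71. Deadweight loss is the triangle between the curves from 0.9167 to 1.3889: (1/2)(75.25 - 71)(1.3889 - 0.9167) = 1.0035.

1.00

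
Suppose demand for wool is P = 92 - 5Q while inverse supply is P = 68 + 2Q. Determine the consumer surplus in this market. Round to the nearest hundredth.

Setting demand equal to supply, 24 = 7Q, so Q* = 3.4286 and P* = 74.8571.
Consumer surplus is the triangle under demand above P*: (1/2)(3.4286)(92 - 74.8571) = (1/2)(3.4286)(17.1429) = 29.3878.

29.39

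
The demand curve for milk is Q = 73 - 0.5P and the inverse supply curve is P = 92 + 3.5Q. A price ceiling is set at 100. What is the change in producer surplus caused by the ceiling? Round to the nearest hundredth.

-159.55

Rewriting demand in inverse form: P = 146 - 2Q.
Free-market equilibrium: 146 - 2Q = 92 + 3.5Q gives Q* = 9.8182, P* = 126.3636.
At P = 100, sellers supply (100 - 92)/3.5 = 2.2857 while buyers want more, so the quantity traded is 2.2857 at price 100.
PS goes from (1/2)(9.8182)(34.3636) = 168.6942 to 9.1429 (computed as (100 - 92)(2.2857) - (1/2)(3.5)(2.2857)^2), a change of -159.5514.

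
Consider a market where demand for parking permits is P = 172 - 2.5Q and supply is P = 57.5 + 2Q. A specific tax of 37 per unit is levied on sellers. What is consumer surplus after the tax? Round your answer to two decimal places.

370.76

Without the tax, 172 - 2.5Q = 57.5 + 2Q so Q* = 25.4444 and P* = 108.3889.
With the tax, sellers need 37 more per unit: 172 - 2.5Q = 57.5 + 2Q + 37, so Q_t = 17.2222. Buyers pay P_b = 128.9444; sellers receive P_s = P_b - 37 = 91.9444.
Consumer surplus is the triangle under demand above P_b: (1/2)(17.2222)(172 - 128.9444) = 370.7562.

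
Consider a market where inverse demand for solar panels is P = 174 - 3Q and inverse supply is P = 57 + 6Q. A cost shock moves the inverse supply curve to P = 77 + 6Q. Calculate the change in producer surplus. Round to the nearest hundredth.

-158.52

Initial equilibrium: Q_0 = 13, P_0 = 135; CS_0 = (1/2)(13)(39) = 253.5, PS_0 = (1/2)(13)(78) = 507.
New equilibrium: 174 - 3Q = 77 + 6Q gives Q_1 = 10.7778, P_1 = 141.6667; CS_1 = 174.2407, PS_1 = 348.4815.
Change in producer surplus = 348.4815 - 507 = -158.5185.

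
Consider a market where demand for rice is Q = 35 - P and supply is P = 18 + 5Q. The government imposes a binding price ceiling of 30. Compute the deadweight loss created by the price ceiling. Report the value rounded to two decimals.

Rewriting demand in inverse form: P = 35 - Q.
Without the control, 35 - Q = 18 + 5Q so Q* = 2.8333 and P* = 32.1667.
At P = 30, sellers supply (30 - 18)/5 = 2.4 while buyers want more, so the quantity traded is 2.4 at price 30.
The lost-trades triangle has base Q* - 2.4 = 0.4333 and height equal to the gap between the curves at Q = 2.4, which is 32.6 - 30 = 2.6. DWL = (1/2)(0.4333)(2.6) = 0.5633.

0.56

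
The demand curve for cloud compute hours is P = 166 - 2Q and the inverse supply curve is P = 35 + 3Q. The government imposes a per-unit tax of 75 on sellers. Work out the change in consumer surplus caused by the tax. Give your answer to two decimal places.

Pre-tax equilibrium: 166 - 2Q = 35 + 3Q gives Q* = 26.2, P* = 113.6.
With the tax, sellers need 75 more per unit: 166 - 2Q = 35 + 3Q + 75, so Q_t = 11.2. Buyers pay P_b = 143.6; sellers receive P_s = P_b - 75 = 68.6.
CS falls from (1/2)(26.2)(52.4) = 686.44 to (1/2)(11.2)(22.4) = 125.44, a change of -561.

-561.00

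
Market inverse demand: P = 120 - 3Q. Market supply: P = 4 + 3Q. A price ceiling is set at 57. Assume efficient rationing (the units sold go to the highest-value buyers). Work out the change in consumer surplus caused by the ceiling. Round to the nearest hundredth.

84.17

Free-market equilibrium: 120 - 3Q = 4 + 3Q gives Q* = 19.3333, P* = 62.
At P = 57, sellers supply (57 - 4)/3 = 17.6667 while buyers want more, so the quantity traded is 17.6667 at price 57.
CS goes from (1/2)(19.3333)(58) = 560.6667 to 644.8333 (computed as (120 - 57)(17.6667) - (1/2)(3)(17.6667)^2), a change of 84.1667.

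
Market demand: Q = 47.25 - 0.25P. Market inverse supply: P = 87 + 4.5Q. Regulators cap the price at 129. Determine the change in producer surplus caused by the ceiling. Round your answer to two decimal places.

Rewriting demand in inverse form: P = 189 - 4Q.
Free-market equilibrium: 189 - 4Q = 87 + 4.5Q gives Q* = 12, P* = 141.
At P = 129, sellers supply (129 - 87)/4.5 = 9.3333 while buyers want more, so the quantity traded is 9.3333 at price 129.
PS goes from (1/2)(12)(54) = 324 to 196 (computed as (129 - 87)(9.3333) - (1/2)(4.5)(9.3333)^2), a change of -128.

-128.00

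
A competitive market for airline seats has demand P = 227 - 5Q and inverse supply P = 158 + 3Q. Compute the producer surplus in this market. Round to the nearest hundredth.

Set 227 - 5Q = 158 + 3Q, which gives 69 = 8Q, so Q* = 8.625 and P* = 227 - 5(8.625) = 183.875.
PS is the area between P* and the supply curve from 0 to Q*: (1/2)(8.625)(25.875) = 111.5859.

111.59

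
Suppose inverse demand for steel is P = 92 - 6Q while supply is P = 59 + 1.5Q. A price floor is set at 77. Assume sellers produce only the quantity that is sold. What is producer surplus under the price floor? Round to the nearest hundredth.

40.31

Free-market equilibrium: 92 - 6Q = 59 + 1.5Q gives Q* = 4.4, P* = 65.6.
At P = 77, buyers demand (92 - 77)/6 = 2.5 while sellers would supply more, so the quantity traded is 2.5 at price 77.
The supply price at Q = 2.5 is 62.75. PS is the trapezoid between 77 and supply over [0, 2.5]: (1/2)[(77 - 59) + (77 - 62.75)](2.5) = 40.3125.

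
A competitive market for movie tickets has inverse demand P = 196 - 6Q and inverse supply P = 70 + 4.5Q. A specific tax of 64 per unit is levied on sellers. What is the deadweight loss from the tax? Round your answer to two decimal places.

Pre-tax equilibrium: 196 - 6Q = 70 + 4.5Q gives Q* = 12, P* = 124.
A tax on sellers shifts supply up by 64: 196 - 6Q = 70 + 4.5Q + 64, so Q_t = 5.9048. Buyers pay P_b = 160.5714; sellers receive P_s = P_b - 64 = 96.5714.
The welfare triangle lost has base Q* - Q_t = 6.0952 and height t = 64, so DWL = (1/2)(6.0952)(64) = 195.0476.

195.05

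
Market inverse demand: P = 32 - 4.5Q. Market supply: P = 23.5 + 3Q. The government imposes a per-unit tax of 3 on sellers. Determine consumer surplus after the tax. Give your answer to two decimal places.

1.21

Without the tax, 32 - 4.5Q = 23.5 + 3Q so Q* = 1.1333 and P* = 26.9.
With the tax, sellers need 3 more per unit: 32 - 4.5Q = 23.5 + 3Q + 3, so Q_t = 0.7333. Buyers pay P_b = 28.7; sellers receive P_s = P_b - 3 = 25.7.
Consumer surplus is the triangle under demand above P_b: (1/2)(0.7333)(32 - 28.7) = 1.21.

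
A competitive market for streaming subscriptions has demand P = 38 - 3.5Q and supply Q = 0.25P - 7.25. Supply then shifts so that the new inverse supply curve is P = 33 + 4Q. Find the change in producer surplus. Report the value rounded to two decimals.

Rewriting supply in inverse form: P = 29 + 4Q.
Initial equilibrium: Q_0 = 1.2, P_0 = 33.8; CS_0 = (1/2)(1.2)(4.2) = 2.52, PS_0 = (1/2)(1.2)(4.8) = 2.88.
New equilibrium: 38 - 3.5Q = 33 + 4Q gives Q_1 = 0.6667, P_1 = 35.6667; CS_1 = 0.7778, PS_1 = 0.8889.
Change in producer surplus = 0.8889 - 2.88 = -1.9911.

-1.99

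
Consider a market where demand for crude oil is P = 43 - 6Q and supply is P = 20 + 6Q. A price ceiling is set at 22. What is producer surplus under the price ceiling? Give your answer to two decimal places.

Without the control, 43 - 6Q = 20 + 6Q so Q* = 1.9167 and P* = 31.5.
At P = 22, sellers supply (22 - 20)/6 = 0.3333 while buyers want more, so the quantity traded is 0.3333 at price 22.
PS is the triangle above supply below 22: (1/2)(0.3333)(22 - 20) = 0.3333.

0.33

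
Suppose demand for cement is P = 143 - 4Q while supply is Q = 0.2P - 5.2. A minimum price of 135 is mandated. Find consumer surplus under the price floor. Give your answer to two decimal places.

Rewriting supply in inverse form: P = 26 + 5Q.
Without the control, 143 - 4Q = 26 + 5Q so Q* = 13 and P* = 91.
At P = 135, buyers demand (143 - 135)/4 = 2 while sellers would supply more, so the quantity traded is 2 at price 135.
CS is the triangle under demand above 135: (1/2)(2)(143 - 135) = 8.

8.00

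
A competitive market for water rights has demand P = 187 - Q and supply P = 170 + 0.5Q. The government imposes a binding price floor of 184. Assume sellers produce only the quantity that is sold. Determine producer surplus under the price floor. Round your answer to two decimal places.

39.75

Free-market equilibrium: 187 - Q = 170 + 0.5Q gives Q* = 11.3333, P* = 175.6667.
At the floor price 184, quantity demanded is (187 - 184)/1 = 3; demand is the short side, so Q = 3 trades at P = 184.
The supply price at Q = 3 is 171.5. PS is the trapezoid between 184 and supply over [0, 3]: (1/2)[(184 - 170) + (184 - 171.5)](3) = 39.75.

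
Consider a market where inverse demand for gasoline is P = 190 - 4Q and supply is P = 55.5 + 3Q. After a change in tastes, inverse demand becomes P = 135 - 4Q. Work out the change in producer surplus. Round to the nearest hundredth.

-360.31

Initial equilibrium: Q_0 = 19.2143, P_0 = 113.1429; CS_0 = (1/2)(19.2143)(76.8571) = 738.3776, PS_0 = (1/2)(19.2143)(57.6429) = 553.7832.
New equilibrium: 135 - 4Q = 55.5 + 3Q gives Q_1 = 11.3571, P_1 = 89.5714; CS_1 = 257.9694, PS_1 = 193.477.
Change in producer surplus = 193.477 - 553.7832 = -360.3061.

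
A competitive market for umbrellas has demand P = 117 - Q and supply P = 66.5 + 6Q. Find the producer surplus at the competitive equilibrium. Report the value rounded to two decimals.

Setting demand equal to supply, 50.5 = 7Q, so Q* = 7.2143 and P* = 109.7857.
The supply curve's price intercept is 66.5, so PS = (1/2)(Q*)(P* - 66.5) = (1/2)(7.2143)(43.2857) = 156.1378.

156.14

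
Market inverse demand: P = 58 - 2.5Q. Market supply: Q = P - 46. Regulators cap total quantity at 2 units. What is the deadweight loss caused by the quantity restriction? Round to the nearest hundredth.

Rewriting supply in inverse form: P = 46 + Q.
Without the quota, 58 - 2.5Q = 46 + Q gives Q* = 3.4286.
At Q = 2 the demand price is 58 - 2.5(2) = 53 and the supply price is 46 + (2) = 48.
Deadweight loss is the triangle between the curves from 2 to 3.4286: (1/2)(53 - 48)(3.4286 - 2) = 3.5714.

3.57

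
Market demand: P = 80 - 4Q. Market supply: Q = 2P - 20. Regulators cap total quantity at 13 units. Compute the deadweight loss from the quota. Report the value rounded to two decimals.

Rewriting supply in inverse form: P = 10 + 0.5Q.
Unrestricted equilibrium: Q* = (80 - 10)/(4 + 0.5) = 15.5556.
At Q = 13 the demand price is 80 - 4(13) = 28 and the supply price is 10 + 0.5(13) = 16.5.
Deadweight loss is the triangle between the curves from 13 to 15.5556: (1/2)(28 - 16.5)(15.5556 - 13) = 14.6944.

14.69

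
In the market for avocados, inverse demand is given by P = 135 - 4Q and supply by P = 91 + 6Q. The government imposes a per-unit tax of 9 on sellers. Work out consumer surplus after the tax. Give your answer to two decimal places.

Pre-tax equilibrium: 135 - 4Q = 91 + 6Q gives Q* = 4.4, P* = 117.4.
A tax on sellers shifts supply up by 9: 135 - 4Q = 91 + 6Q + 9, so Q_t = 3.5. Buyers pay P_b = 121; sellers receive P_s = P_b - 9 = 112.
Consumer surplus is the triangle under demand above P_b: (1/2)(3.5)(135 - 121) = 24.5.

24.50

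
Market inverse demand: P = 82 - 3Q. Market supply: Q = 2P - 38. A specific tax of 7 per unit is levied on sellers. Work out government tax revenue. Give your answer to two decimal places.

112.00

Rewriting supply in inverse form: P = 19 + 0.5Q.
Without the tax, 82 - 3Q = 19 + 0.5Q so Q* = 18 and P* = 28.
A tax on sellers shifts supply up by 7: 82 - 3Q = 19 + 0.5Q + 7, so Q_t = 16. Buyers pay P_b = 34; sellers receive P_s = P_b - 7 = 27.
Tax revenue = t x Q_t = 7 x 16 = 112.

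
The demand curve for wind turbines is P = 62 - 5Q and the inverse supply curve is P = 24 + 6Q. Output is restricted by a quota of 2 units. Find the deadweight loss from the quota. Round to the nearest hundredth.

11.64

Unrestricted equilibrium: Q* = (62 - 24)/(5 + 6) = 3.4545.
At Q = 2 the demand price is 62 - 5(2) = 52 and the supply price is 24 + 6(2) = 36.
DWL = (1/2)(gap between curves at 2) x (Q* - 2) = (1/2)(16)(1.4545) = 11.6364.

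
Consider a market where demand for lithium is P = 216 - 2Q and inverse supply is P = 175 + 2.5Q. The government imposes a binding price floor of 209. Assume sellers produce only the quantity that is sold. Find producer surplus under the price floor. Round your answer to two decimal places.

103.69

Free-market equilibrium: 216 - 2Q = 175 + 2.5Q gives Q* = 9.1111, P* = 197.7778.
At P = 209, buyers demand (216 - 209)/2 = 3.5 while sellers would supply more, so the quantity traded is 3.5 at price 209.
The supply price at Q = 3.5 is 183.75. PS is the trapezoid between 209 and supply over [0, 3.5]: (1/2)[(209 - 175) + (209 - 183.75)](3.5) = 103.6875.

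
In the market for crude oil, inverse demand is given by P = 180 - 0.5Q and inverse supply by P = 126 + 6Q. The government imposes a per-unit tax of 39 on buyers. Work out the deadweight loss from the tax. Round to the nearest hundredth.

Pre-tax equilibrium: 180 - 0.5Q = 126 + 6Q gives Q* = 8.3077, P* = 175.8462.
A tax on buyers shifts demand down by 39: (180 - 39) - 0.5Q = 126 + 6Q, so Q_t = 2.3077. Buyers pay P_b = 178.8462; sellers receive P_s = P_b - 39 = 139.8462.
The welfare triangle lost has base Q* - Q_t = 6 and height t = 39, so DWL = (1/2)(6)(39) = 117.

117.00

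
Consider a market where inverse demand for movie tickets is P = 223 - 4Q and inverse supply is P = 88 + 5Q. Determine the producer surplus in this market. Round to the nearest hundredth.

562.50

Equilibrium: 223 - 4Q = 88 + 5Q, so Q* = 15 and P* = 163.
The supply curve's price intercept is 88, so PS = (1/2)(Q*)(P* - 88) = (1/2)(15)(75) = 562.5.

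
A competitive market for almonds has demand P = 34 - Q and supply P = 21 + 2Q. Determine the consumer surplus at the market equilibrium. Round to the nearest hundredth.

9.39

Setting demand equal to supply, 13 = 3Q, so Q* = 4.3333 and P* = 29.6667.
The demand choke price is 34, so CS = (1/2)(Q*)(34 - P*) = (1/2)(4.3333)(4.3333) = 9.3889.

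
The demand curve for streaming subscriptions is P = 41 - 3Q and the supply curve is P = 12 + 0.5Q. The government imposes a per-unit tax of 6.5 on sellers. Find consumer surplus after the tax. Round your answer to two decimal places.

61.99

Pre-tax equilibrium: 41 - 3Q = 12 + 0.5Q gives Q* = 8.2857, P* = 16.1429.
A tax on sellers shifts supply up by 6.5: 41 - 3Q = 12 + 0.5Q + 6.5, so Q_t = 6.4286. Buyers pay P_b = 21.7143; sellers receive P_s = P_b - 6.5 = 15.2143.
Consumer surplus is the triangle under demand above P_b: (1/2)(6.4286)(41 - 21.7143) = 61.9898.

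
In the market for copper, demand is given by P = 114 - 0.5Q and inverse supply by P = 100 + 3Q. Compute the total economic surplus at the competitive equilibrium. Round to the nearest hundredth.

Set 114 - 0.5Q = 100 + 3Q, which gives 14 = 3.5Q, so Q* = 4 and P* = 114 - 0.5(4) = 112.
Total surplus is the full triangle between the curves from 0 to Q*: (1/2)(4)(114 - 100) = 28.

28.00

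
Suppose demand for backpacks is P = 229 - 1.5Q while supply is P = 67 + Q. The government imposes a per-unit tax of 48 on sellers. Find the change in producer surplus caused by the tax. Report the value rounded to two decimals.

-1059.84

Without the tax, 229 - 1.5Q = 67 + Q so Q* = 64.8 and P* = 131.8.
A tax on sellers shifts supply up by 48: 229 - 1.5Q = 67 + Q + 48, so Q_t = 45.6. Buyers pay P_b = 160.6; sellers receive P_s = P_b - 48 = 112.6.
PS falls from (1/2)(64.8)(64.8) = 2099.52 to (1/2)(45.6)(45.6) = 1039.68, a change of -1059.84.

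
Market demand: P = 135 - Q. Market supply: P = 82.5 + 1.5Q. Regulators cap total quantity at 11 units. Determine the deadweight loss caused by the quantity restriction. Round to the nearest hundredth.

Without the quota, 135 - Q = 82.5 + 1.5Q gives Q* = 21.
At Q = 11 the demand price is 135 - (11) = 124 and the supply price is 82.5 + 1.5(11) = 99.
DWL = (1/2)(gap between curves at 11) x (Q* - 11) = (1/2)(25)(10) = 125.

125.00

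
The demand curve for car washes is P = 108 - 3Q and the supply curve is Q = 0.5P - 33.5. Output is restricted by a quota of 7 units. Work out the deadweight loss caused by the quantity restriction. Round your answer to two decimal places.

Rewriting supply in inverse form: P = 67 + 2Q.
Without the quota, 108 - 3Q = 67 + 2Q gives Q* = 8.2.
At Q = 7 the demand price is 108 - 3(7) = 87 and the supply price is 67 + 2(7) = 81.
DWL = (1/2)(gap between curves at 7) x (Q* - 7) = (1/2)(6)(1.2) = 3.6.

3.60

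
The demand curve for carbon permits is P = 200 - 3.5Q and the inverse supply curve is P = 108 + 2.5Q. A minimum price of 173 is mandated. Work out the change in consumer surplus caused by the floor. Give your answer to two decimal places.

Without the control, 200 - 3.5Q = 108 + 2.5Q so Q* = 15.3333 and P* = 146.3333.
At P = 173, buyers demand (200 - 173)/3.5 = 7.7143 while sellers would supply more, so the quantity traded is 7.7143 at price 173.
CS goes from (1/2)(15.3333)(53.6667) = 411.4444 to 104.1429 (computed as (200 - 173)(7.7143) - (1/2)(3.5)(7.7143)^2), a change of -307.3016.

-307.30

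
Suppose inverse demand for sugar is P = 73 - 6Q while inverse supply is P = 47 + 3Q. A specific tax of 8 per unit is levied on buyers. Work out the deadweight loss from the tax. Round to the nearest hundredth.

Without the tax, 73 - 6Q = 47 + 3Q so Q* = 2.8889 and P* = 55.6667.
With the tax, buyers' net willingness to pay falls by 8: (73 - 8) - 6Q = 47 + 3Q, so Q_t = 2. Buyers pay P_b = 61; sellers receive P_s = P_b - 8 = 53.
The welfare triangle lost has base Q* - Q_t = 0.8889 and height t = 8, so DWL = (1/2)(0.8889)(8) = 3.5556.

3.56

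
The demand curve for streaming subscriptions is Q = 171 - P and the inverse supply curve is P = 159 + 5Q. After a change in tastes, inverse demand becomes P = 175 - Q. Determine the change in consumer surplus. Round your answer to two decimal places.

1.56

Rewriting demand in inverse form: P = 171 - Q.
Initial equilibrium: Q_0 = 2, P_0 = 169; CS_0 = (1/2)(2)(2) = 2, PS_0 = (1/2)(2)(10) = 10.
New equilibrium: 175 - Q = 159 + 5Q gives Q_1 = 2.6667, P_1 = 172.3333; CS_1 = 3.5556, PS_1 = 17.7778.
Change in consumer surplus = 3.5556 - 2 = 1.5556.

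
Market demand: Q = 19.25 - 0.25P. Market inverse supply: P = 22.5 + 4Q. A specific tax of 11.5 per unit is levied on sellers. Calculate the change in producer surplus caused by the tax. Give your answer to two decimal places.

Rewriting demand in inverse form: P = 77 - 4Q.
Pre-tax equilibrium: 77 - 4Q = 22.5 + 4Q gives Q* = 6.8125, P* = 49.75.
With the tax, sellers need 11.5 more per unit: 77 - 4Q = 22.5 + 4Q + 11.5, so Q_t = 5.375. Buyers pay P_b = 55.5; sellers receive P_s = P_b - 11.5 = 44.
Producers lose the trapezoid between P_s and P* out to Q_t plus the triangle from Q_t to Q*: change in PS = 57.7812 - 92.8203 = -35.0391.

-35.04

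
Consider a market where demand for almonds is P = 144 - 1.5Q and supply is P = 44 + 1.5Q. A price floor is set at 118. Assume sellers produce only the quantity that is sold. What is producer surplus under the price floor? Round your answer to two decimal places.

Without the control, 144 - 1.5Q = 44 + 1.5Q so Q* = 33.3333 and P* = 94.
At P = 118, buyers demand (144 - 118)/1.5 = 17.3333 while sellers would supply more, so the quantity traded is 17.3333 at price 118.
The supply price at Q = 17.3333 is 70. PS is the trapezoid between 118 and supply over [0, 17.3333]: (1/2)[(118 - 44) + (118 - 70)](17.3333) = 1057.3333.

1057.33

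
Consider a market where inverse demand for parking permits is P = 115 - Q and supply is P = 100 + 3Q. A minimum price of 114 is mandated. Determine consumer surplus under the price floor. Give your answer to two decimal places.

0.50

Without the control, 115 - Q = 100 + 3Q so Q* = 3.75 and P* = 111.25.
At the floor price 114, quantity demanded is (115 - 114)/1 = 1; demand is the short side, so Q = 1 trades at P = 114.
CS is the triangle under demand above 114: (1/2)(1)(115 - 114) = 0.5.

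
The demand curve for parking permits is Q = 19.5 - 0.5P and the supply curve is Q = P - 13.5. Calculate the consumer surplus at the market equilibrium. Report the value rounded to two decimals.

72.25

Rewriting demand in inverse form: P = 39 - 2Q.
Rewriting supply in inverse form: P = 13.5 + Q.
Setting demand equal to supply, 25.5 = 3Q, so Q* = 8.5 and P* = 22.
CS is the area between the demand curve and P* from 0 to Q*: (1/2)(8.5)(17) = 72.25.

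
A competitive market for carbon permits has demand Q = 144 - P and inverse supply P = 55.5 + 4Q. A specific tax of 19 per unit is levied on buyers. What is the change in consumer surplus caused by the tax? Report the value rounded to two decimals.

-60.04

Rewriting demand in inverse form: P = 144 - Q.
Without the tax, 144 - Q = 55.5 + 4Q so Q* = 17.7 and P* = 126.3.
With the tax, buyers' net willingness to pay falls by 19: (144 - 19) - Q = 55.5 + 4Q, so Q_t = 13.9. Buyers pay P_b = 130.1; sellers receive P_s = P_b - 19 = 111.1.
Consumers lose the trapezoid between P* and P_b out to Q_t plus the triangle from Q_t to Q*: change in CS = 96.605 - 156.645 = -60.04.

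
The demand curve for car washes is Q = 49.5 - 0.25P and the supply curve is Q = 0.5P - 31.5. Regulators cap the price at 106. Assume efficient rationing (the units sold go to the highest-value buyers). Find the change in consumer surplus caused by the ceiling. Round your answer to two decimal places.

41.00

Rewriting demand in inverse form: P = 198 - 4Q.
Rewriting supply in inverse form: P = 63 + 2Q.
Free-market equilibrium: 198 - 4Q = 63 + 2Q gives Q* = 22.5, P* = 108.
At the ceiling price 106, quantity supplied is (106 - 63)/2 = 21.5; supply is the short side, so Q = 21.5 trades at P = 106.
CS goes from (1/2)(22.5)(90) = 1012.5 to 1053.5 (computed as (198 - 106)(21.5) - (1/2)(4)(21.5)^2), a change of 41.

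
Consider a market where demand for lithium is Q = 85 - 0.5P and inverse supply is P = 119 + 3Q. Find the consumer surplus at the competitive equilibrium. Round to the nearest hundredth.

104.04

Rewriting demand in inverse form: P = 170 - 2Q.
Set 170 - 2Q = 119 + 3Q, which gives 51 = 5Q, so Q* = 10.2 and P* = 170 - 2(10.2) = 149.6.
The demand choke price is 170, so CS = (1/2)(Q*)(170 - P*) = (1/2)(10.2)(20.4) = 104.04.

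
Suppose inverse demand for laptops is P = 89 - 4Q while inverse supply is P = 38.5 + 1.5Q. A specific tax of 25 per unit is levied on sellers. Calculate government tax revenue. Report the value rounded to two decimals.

115.91

Without the tax, 89 - 4Q = 38.5 + 1.5Q so Q* = 9.1818 and P* = 52.2727.
A tax on sellers shifts supply up by 25: 89 - 4Q = 38.5 + 1.5Q + 25, so Q_t = 4.6364. Buyers pay P_b = 70.4545; sellers receive P_s = P_b - 25 = 45.4545.
Revenue is the tax times quantity traded: 25 x 4.6364 = 115.9091.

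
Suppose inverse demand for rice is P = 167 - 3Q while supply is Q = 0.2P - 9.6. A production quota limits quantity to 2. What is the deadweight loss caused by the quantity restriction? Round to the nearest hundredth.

663.06

Rewriting supply in inverse form: P = 48 + 5Q.
Without the quota, 167 - 3Q = 48 + 5Q gives Q* = 14.875.
At Q = 2 the demand price is 167 - 3(2) = 161 and the supply price is 48 + 5(2) = 58.
DWL = (1/2)(gap between curves at 2) x (Q* - 2) = (1/2)(103)(12.875) = 663.0625.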